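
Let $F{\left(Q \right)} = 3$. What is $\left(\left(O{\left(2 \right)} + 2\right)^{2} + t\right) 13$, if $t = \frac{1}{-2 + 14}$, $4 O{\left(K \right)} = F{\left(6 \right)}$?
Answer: $\frac{4771}{48} \approx 99.396$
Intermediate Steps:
$O{\left(K \right)} = \frac{3}{4}$ ($O{\left(K \right)} = \frac{1}{4} \cdot 3 = \frac{3}{4}$)
$t = \frac{1}{12} \approx 0.083333$
$\left(\left(O{\left(2 \right)} + 2\right)^{2} + t\right) 13 = \left(\left(\frac{3}{4} + 2\right)^{2} + \frac{1}{12}\right) 13 = \left(\left(\frac{11}{4}\right)^{2} + \frac{1}{12}\right) 13 = \left(\frac{121}{16} + \frac{1}{12}\right) 13 = \frac{367}{48} \cdot 13 = \frac{4771}{48}$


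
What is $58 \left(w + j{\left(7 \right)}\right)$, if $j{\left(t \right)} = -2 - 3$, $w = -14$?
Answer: $-1102$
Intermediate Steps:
$j{\left(t \right)} = -5$
$58 \left(w + j{\left(7 \right)}\right) = 58 \left(-14 - 5\right) = 58 \left(-19\right) = -1102$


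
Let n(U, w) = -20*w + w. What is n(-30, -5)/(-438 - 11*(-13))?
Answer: -19/59 ≈ -0.32203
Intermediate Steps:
n(U, w) = -19*w
n(-30, -5)/(-438 - 11*(-13)) = (-19*(-5))/(-438 - 11*(-13)) = 95/(-438 - 1*(-143)) = 95/(-438 + 143) = 95/(-295) = 95*(-1/295) = -19/59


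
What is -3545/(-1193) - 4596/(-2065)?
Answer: 12803453/2463545 ≈ 5.1972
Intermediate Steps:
-3545/(-1193) - 4596/(-2065) = -3545*(-1/1193) - 4596*(-1/2065) = 3545/1193 + 4596/2065 = 12803453/2463545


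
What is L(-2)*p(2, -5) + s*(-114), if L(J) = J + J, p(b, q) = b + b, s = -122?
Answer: 13892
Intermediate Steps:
p(b, q) = 2*b
L(J) = 2*J
L(-2)*p(2, -5) + s*(-114) = (2*(-2))*(2*2) - 122*(-114) = -4*4 + 13908 = -16 + 13908 = 13892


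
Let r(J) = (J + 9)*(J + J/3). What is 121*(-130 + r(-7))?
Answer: -53966/3 ≈ -17989.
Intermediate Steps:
r(J) = 4*J*(9 + J)/3 (r(J) = (9 + J)*(J + J*(1/3)) = (9 + J)*(J + J/3) = (9 + J)*(4*J/3) = 4*J*(9 + J)/3)
121*(-130 + r(-7)) = 121*(-130 + (4/3)*(-7)*(9 - 7)) = 121*(-130 + (4/3)*(-7)*2) = 121*(-130 - 56/3) = 121*(-446/3) = -53966/3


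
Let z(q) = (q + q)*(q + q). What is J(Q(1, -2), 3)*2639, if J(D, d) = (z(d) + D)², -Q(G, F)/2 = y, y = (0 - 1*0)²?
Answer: 3420144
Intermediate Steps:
z(q) = 4*q² (z(q) = (2*q)*(2*q) = 4*q²)
y = 0 (y = (0 + 0)² = 0² = 0)
Q(G, F) = 0 (Q(G, F) = -2*0 = 0)
J(D, d) = (D + 4*d²)² (J(D, d) = (4*d² + D)² = (D + 4*d²)²)
J(Q(1, -2), 3)*2639 = (0 + 4*3²)²*2639 = (0 + 4*9)²*2639 = (0 + 36)²*2639 = 36²*2639 = 1296*2639 = 3420144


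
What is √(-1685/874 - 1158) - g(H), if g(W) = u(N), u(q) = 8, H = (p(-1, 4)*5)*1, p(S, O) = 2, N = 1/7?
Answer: -8 + I*√886041098/874 ≈ -8.0 + 34.058*I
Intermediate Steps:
N = ⅐ ≈ 0.14286
H = 10 (H = (2*5)*1 = 10*1 = 10)
g(W) = 8
√(-1685/874 - 1158) - g(H) = √(-1685/874 - 1158) - 1*8 = √(-1685*1/874 - 1158) - 8 = √(-1685/874 - 1158) - 8 = √(-1013777/874) - 8 = I*√886041098/874 - 8 = -8 + I*√886041098/874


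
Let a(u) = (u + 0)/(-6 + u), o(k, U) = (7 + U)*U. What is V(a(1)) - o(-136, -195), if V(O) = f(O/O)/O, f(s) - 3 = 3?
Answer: -36690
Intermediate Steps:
o(k, U) = U*(7 + U)
f(s) = 6 (f(s) = 3 + 3 = 6)
a(u) = u/(-6 + u)
V(O) = 6/O
V(a(1)) - o(-136, -195) = 6/((1/(-6 + 1))) - (-195)*(7 - 195) = 6/((1/(-5))) - (-195)*(-188) = 6/((1*(-1/5))) - 1*36660 = 6/(-1/5) - 36660 = 6*(-5) - 36660 = -30 - 36660 = -36690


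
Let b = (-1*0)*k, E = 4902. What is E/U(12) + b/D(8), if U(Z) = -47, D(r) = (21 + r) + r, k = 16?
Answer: -4902/47 ≈ -104.30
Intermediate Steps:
D(r) = 21 + 2*r
b = 0 (b = -1*0*16 = 0*16 = 0)
E/U(12) + b/D(8) = 4902/(-47) + 0/(21 + 2*8) = 4902*(-1/47) + 0/(21 + 16) = -4902/47 + 0/37 = -4902/47 + 0*(1/37) = -4902/47 + 0 = -4902/47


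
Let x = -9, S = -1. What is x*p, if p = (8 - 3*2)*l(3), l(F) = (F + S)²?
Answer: -72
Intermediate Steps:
l(F) = (-1 + F)² (l(F) = (F - 1)² = (-1 + F)²)
p = 8 (p = (8 - 3*2)*(-1 + 3)² = (8 - 6)*2² = 2*4 = 8)
x*p = -9*8 = -72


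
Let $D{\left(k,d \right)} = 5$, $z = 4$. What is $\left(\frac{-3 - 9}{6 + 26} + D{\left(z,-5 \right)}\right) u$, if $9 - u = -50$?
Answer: $\frac{2183}{8} \approx 272.88$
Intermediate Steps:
$u = 59$ ($u = 9 - -50 = 9 + 50 = 59$)
$\left(\frac{-3 - 9}{6 + 26} + D{\left(z,-5 \right)}\right) u = \left(\frac{-3 - 9}{6 + 26} + 5\right) 59 = \left(- \frac{12}{32} + 5\right) 59 = \left(\left(-12\right) \frac{1}{32} + 5\right) 59 = \left(- \frac{3}{8} + 5\right) 59 = \frac{37}{8} \cdot 59 = \frac{2183}{8}$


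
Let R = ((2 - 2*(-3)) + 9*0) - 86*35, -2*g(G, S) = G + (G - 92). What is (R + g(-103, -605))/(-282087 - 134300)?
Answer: 2853/416387 ≈ 0.0068518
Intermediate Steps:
g(G, S) = 46 - G (g(G, S) = -(G + (G - 92))/2 = -(G + (-92 + G))/2 = -(-92 + 2*G)/2 = 46 - G)
R = -3002 (R = ((2 + 6) + 0) - 3010 = (8 + 0) - 3010 = 8 - 3010 = -3002)
(R + g(-103, -605))/(-282087 - 134300) = (-3002 + (46 - 1*(-103)))/(-282087 - 134300) = (-3002 + (46 + 103))/(-416387) = (-3002 + 149)*(-1/416387) = -2853*(-1/416387) = 2853/416387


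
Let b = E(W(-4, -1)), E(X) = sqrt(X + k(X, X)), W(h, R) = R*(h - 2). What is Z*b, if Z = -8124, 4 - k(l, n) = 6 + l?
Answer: -8124*I*sqrt(2) ≈ -11489.0*I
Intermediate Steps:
k(l, n) = -2 - l (k(l, n) = 4 - (6 + l) = 4 + (-6 - l) = -2 - l)
W(h, R) = R*(-2 + h)
E(X) = I*sqrt(2) (E(X) = sqrt(X + (-2 - X)) = sqrt(-2) = I*sqrt(2))
b = I*sqrt(2) ≈ 1.4142*I
Z*b = -8124*I*sqrt(2)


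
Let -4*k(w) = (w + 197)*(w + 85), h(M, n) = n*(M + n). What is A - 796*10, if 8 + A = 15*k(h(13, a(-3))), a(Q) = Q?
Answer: -169647/4 ≈ -42412.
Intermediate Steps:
k(w) = -(85 + w)*(197 + w)/4 (k(w) = -(w + 197)*(w + 85)/4 = -(197 + w)*(85 + w)/4 = -(85 + w)*(197 + w)/4)
A = -137807/4 (A = -8 + 15*(-16745/4 - (-423)*(13 - 3)/2 - 9*(13 - 3)²/4) = -8 + 15*(-16745/4 - (-423)*10/2 - (-3*10)²/4) = -8 + 15*(-16745/4 - 141/2*(-30) - ¼*(-30)²) = -8 + 15*(-16745/4 + 2115 - ¼*900) = -8 + 15*(-16745/4 + 2115 - 225) = -8 + 15*(-9185/4) = -8 - 137775/4 = -137807/4 ≈ -34452.)
A - 796*10 = -137807/4 - 796*10 = -137807/4 - 7960 = -169647/4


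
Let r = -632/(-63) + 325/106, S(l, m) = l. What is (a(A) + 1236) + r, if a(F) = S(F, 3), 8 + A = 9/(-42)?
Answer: 4143310/3339 ≈ 1240.9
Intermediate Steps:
A = -115/14 (A = -8 + 9/(-42) = -8 + 9*(-1/42) = -8 - 3/14 = -115/14 ≈ -8.2143)
r = 87467/6678 (r = -632*(-1/63) + 325*(1/106) = 632/63 + 325/106 = 87467/6678 ≈ 13.098)
a(F) = F
(a(A) + 1236) + r = (-115/14 + 1236) + 87467/6678 = 17189/14 + 87467/6678 = 4143310/3339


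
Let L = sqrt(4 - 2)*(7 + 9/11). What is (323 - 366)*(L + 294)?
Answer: -12642 - 3698*sqrt(2)/11 ≈ -13117.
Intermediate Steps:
L = 86*sqrt(2)/11 (L = sqrt(2)*(7 + 9*(1/11)) = sqrt(2)*(7 + 9/11) = sqrt(2)*(86/11) = 86*sqrt(2)/11 ≈ 11.057)
(323 - 366)*(L + 294) = (323 - 366)*(86*sqrt(2)/11 + 294) = -43*(294 + 86*sqrt(2)/11) = -12642 - 3698*sqrt(2)/11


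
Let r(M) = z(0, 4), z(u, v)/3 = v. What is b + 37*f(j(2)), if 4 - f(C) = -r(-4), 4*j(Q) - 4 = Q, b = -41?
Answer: 551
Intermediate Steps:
z(u, v) = 3*v
j(Q) = 1 + Q/4
r(M) = 12 (r(M) = 3*4 = 12)
f(C) = 16 (f(C) = 4 - (-1)*12 = 4 - 1*(-12) = 4 + 12 = 16)
b + 37*f(j(2)) = -41 + 37*16 = -41 + 592 = 551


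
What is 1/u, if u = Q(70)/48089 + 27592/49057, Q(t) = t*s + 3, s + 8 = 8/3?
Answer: 7077306219/3926112737 ≈ 1.8026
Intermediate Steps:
s = -16/3 (s = -8 + 8/3 = -16/3 ≈ -5.3333)
Q(t) = 3 - 16*t/3 (Q(t) = t*(-16/3) + 3 = -16*t/3 + 3 = 3 - 16*t/3)
u = 3926112737/7077306219 (u = (3 - 16/3*70)/48089 + 27592/49057 = (3 - 1120/3)*(1/48089) + 27592*(1/49057) = -1111/3*1/48089 + 27592/49057 = -1111/144267 + 27592/49057 = 3926112737/7077306219 ≈ 0.55475)
1/u = 1/(3926112737/7077306219) = 7077306219/3926112737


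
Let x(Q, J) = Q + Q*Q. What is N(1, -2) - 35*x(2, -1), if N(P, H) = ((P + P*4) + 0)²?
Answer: -185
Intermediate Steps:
N(P, H) = 25*P² (N(P, H) = ((P + 4*P) + 0)² = (5*P + 0)² = (5*P)² = 25*P²)
x(Q, J) = Q + Q²
N(1, -2) - 35*x(2, -1) = 25*1² - 70*(1 + 2) = 25*1 - 70*3 = 25 - 35*6 = 25 - 210 = -185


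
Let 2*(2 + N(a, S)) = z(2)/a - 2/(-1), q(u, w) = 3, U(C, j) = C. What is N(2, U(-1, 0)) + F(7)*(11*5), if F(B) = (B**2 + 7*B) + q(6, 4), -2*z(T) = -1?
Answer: 44433/8 ≈ 5554.1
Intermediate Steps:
z(T) = 1/2 (z(T) = -1/2*(-1) = 1/2)
N(a, S) = -1 + 1/(4*a) (N(a, S) = -2 + (1/(2*a) - 2/(-1))/2 = -2 + (1/(2*a) - 2*(-1))/2 = -2 + (1/(2*a) + 2)/2 = -2 + (2 + 1/(2*a))/2 = -2 + (1 + 1/(4*a)) = -1 + 1/(4*a))
F(B) = 3 + B**2 + 7*B (F(B) = (B**2 + 7*B) + 3 = 3 + B**2 + 7*B)
N(2, U(-1, 0)) + F(7)*(11*5) = (1/4 - 1*2)/2 + (3 + 7**2 + 7*7)*(11*5) = (1/4 - 2)/2 + (3 + 49 + 49)*55 = (1/2)*(-7/4) + 101*55 = -7/8 + 5555 = 44433/8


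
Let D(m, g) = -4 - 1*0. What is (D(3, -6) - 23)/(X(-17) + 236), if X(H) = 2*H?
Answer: -27/202 ≈ -0.13366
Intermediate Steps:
D(m, g) = -4 (D(m, g) = -4 + 0 = -4)
(D(3, -6) - 23)/(X(-17) + 236) = (-4 - 23)/(2*(-17) + 236) = -27/(-34 + 236) = -27/202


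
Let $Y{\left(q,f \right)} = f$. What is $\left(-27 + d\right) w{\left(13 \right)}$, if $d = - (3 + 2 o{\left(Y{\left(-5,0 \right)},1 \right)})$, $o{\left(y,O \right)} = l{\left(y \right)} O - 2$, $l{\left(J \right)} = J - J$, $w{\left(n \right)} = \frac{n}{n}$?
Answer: $-26$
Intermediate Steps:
$w{\left(n \right)} = 1$
$l{\left(J \right)} = 0$
$o{\left(y,O \right)} = -2$ ($o{\left(y,O \right)} = 0 O - 2 = 0 - 2 = -2$)
$d = 1$ ($d = - (3 + 2 \left(-2\right)) = - (3 - 4) = \left(-1\right) \left(-1\right) = 1$)
$\left(-27 + d\right) w{\left(13 \right)} = \left(-27 + 1\right) 1 = \left(-26\right) 1 = -26$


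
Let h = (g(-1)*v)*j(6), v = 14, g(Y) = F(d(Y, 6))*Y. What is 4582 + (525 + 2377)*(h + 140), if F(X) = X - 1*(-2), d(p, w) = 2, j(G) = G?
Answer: -564210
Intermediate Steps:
F(X) = 2 + X (F(X) = X + 2 = 2 + X)
g(Y) = 4*Y (g(Y) = (2 + 2)*Y = 4*Y)
h = -336 (h = ((4*(-1))*14)*6 = -4*14*6 = -56*6 = -336)
4582 + (525 + 2377)*(h + 140) = 4582 + (525 + 2377)*(-336 + 140) = 4582 + 2902*(-196) = 4582 - 568792 = -564210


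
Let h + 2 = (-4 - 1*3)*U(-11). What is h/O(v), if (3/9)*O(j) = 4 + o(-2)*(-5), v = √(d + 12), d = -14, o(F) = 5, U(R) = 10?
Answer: 8/7 ≈ 1.1429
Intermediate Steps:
v = I*√2 (v = √(-14 + 12) = √(-2) = I*√2 ≈ 1.4142*I)
O(j) = -63 (O(j) = 3*(4 + 5*(-5)) = 3*(4 - 25) = 3*(-21) = -63)
h = -72 (h = -2 + (-4 - 1*3)*10 = -2 + (-4 - 3)*10 = -2 - 7*10 = -2 - 70 = -72)
h/O(v) = -72/(-63) = -72*(-1/63) = 8/7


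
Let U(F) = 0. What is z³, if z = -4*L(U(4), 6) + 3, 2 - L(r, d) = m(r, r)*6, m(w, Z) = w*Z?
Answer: -125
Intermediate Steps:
m(w, Z) = Z*w
L(r, d) = 2 - 6*r² (L(r, d) = 2 - r*r*6 = 2 - r²*6 = 2 - 6*r²)
z = -5 (z = -4*(2 - 6*0²) + 3 = -4*(2 - 6*0) + 3 = -4*(2 + 0) + 3 = -4*2 + 3 = -8 + 3 = -5)
z³ = (-5)³ = -125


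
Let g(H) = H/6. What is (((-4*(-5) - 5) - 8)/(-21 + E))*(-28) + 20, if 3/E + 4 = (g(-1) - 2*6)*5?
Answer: 239984/8187 ≈ 29.313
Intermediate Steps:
g(H) = H/6 (g(H) = H*(⅙) = H/6)
E = -18/389 (E = 3/(-4 + ((⅙)*(-1) - 2*6)*5) = 3/(-4 + (-⅙ - 12)*5) = 3/(-4 - 73/6*5) = 3/(-4 - 365/6) = 3/(-389/6) = 3*(-6/389) = -18/389 ≈ -0.046273)
(((-4*(-5) - 5) - 8)/(-21 + E))*(-28) + 20 = (((-4*(-5) - 5) - 8)/(-21 - 18/389))*(-28) + 20 = (((20 - 5) - 8)/(-8187/389))*(-28) + 20 = ((15 - 8)*(-389/8187))*(-28) + 20 = (7*(-389/8187))*(-28) + 20 = -2723/8187*(-28) + 20 = 76244/8187 + 20 = 239984/8187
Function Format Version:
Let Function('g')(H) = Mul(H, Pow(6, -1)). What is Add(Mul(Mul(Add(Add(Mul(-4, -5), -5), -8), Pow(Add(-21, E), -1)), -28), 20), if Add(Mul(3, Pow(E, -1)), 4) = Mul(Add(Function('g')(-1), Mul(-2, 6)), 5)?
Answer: Rational(239984, 8187) ≈ 29.313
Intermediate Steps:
Function('g')(H) = Mul(Rational(1, 6), H) (Function('g')(H) = Mul(H, Rational(1, 6)) = Mul(Rational(1, 6), H))
E = Rational(-18, 389) (E = Mul(3, Pow(Add(-4, Mul(Add(Mul(Rational(1, 6), -1), Mul(-2, 6)), 5)), -1)) = Mul(3, Pow(Add(-4, Mul(Add(Rational(-1, 6), -12), 5)), -1)) = Mul(3, Pow(Add(-4, Mul(Rational(-73, 6), 5)), -1)) = Mul(3, Pow(Add(-4, Rational(-365, 6)), -1)) = Mul(3, Pow(Rational(-389, 6), -1)) = Mul(3, Rational(-6, 389)) = Rational(-18, 389) ≈ -0.046273)
Add(Mul(Mul(Add(Add(Mul(-4, -5), -5), -8), Pow(Add(-21, E), -1)), -28), 20) = Add(Mul(Mul(Add(Add(Mul(-4, -5), -5), -8), Pow(Add(-21, Rational(-18, 389)), -1)), -28), 20) = Add(Mul(Mul(Add(Add(20, -5), -8), Pow(Rational(-8187, 389), -1)), -28), 20) = Add(Mul(Mul(Add(15, -8), Rational(-389, 8187)), -28), 20) = Add(Mul(Mul(7, Rational(-389, 8187)), -28), 20) = Add(Mul(Rational(-2723, 8187), -28), 20) = Add(Rational(76244, 8187), 20) = Rational(239984, 8187)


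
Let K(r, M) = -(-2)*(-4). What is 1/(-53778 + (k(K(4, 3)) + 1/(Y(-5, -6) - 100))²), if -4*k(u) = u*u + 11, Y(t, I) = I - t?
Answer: -163216/8719988807 ≈ -1.8717e-5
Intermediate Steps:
K(r, M) = -8 (K(r, M) = -1*8 = -8)
k(u) = -11/4 - u²/4 (k(u) = -(u*u + 11)/4 = -(u² + 11)/4 = -(11 + u²)/4 = -11/4 - u²/4)
1/(-53778 + (k(K(4, 3)) + 1/(Y(-5, -6) - 100))²) = 1/(-53778 + ((-11/4 - ¼*(-8)²) + 1/((-6 - 1*(-5)) - 100))²) = 1/(-53778 + ((-11/4 - ¼*64) + 1/((-6 + 5) - 100))²) = 1/(-53778 + ((-11/4 - 16) + 1/(-1 - 100))²) = 1/(-53778 + (-75/4 + 1/(-101))²) = 1/(-53778 + (-75/4 - 1/101)²) = 1/(-53778 + (-7579/404)²) = 1/(-53778 + 57441241/163216) = 1/(-8719988807/163216) = -163216/8719988807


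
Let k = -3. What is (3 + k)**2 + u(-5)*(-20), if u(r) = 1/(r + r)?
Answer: 2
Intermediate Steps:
u(r) = 1/(2*r)
(3 + k)**2 + u(-5)*(-20) = (3 - 3)**2 + ((1/2)/(-5))*(-20) = 0**2 + ((1/2)*(-1/5))*(-20) = 0 - 1/10*(-20) = 0 + 2 = 2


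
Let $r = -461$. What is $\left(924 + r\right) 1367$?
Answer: $632921$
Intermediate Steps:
$\left(924 + r\right) 1367 = \left(924 - 461\right) 1367 = 463 \cdot 1367 = 632921$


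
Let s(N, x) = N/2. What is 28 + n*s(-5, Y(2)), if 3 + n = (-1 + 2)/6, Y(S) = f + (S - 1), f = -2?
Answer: 421/12 ≈ 35.083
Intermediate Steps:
Y(S) = -3 + S (Y(S) = -2 + (S - 1) = -2 + (-1 + S) = -3 + S)
s(N, x) = N/2 (s(N, x) = N*(½) = N/2)
n = -17/6 (n = -3 + (-1 + 2)/6 = -3 + (⅙)*1 = -3 + ⅙ = -17/6 ≈ -2.8333)
28 + n*s(-5, Y(2)) = 28 - 17*(-5)/12 = 28 - 17/6*(-5/2) = 28 + 85/12 = 421/12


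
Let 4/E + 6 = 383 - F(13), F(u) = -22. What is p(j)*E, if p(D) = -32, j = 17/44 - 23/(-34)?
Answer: -128/399 ≈ -0.32080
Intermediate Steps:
j = 795/748 (j = 17*(1/44) - 23*(-1/34) = 17/44 + 23/34 = 795/748 ≈ 1.0628)
E = 4/399 (E = 4/(-6 + (383 - 1*(-22))) = 4/(-6 + (383 + 22)) = 4/(-6 + 405) = 4/399 ≈ 0.010025)
p(j)*E = -32*4/399 = -128/399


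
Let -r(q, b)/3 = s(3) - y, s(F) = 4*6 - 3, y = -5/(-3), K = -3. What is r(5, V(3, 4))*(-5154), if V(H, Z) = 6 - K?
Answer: 298932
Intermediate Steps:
y = 5/3 (y = -5*(-1/3) = 5/3 ≈ 1.6667)
s(F) = 21 (s(F) = 24 - 3 = 21)
V(H, Z) = 9 (V(H, Z) = 6 - 1*(-3) = 6 + 3 = 9)
r(q, b) = -58 (r(q, b) = -3*(21 - 1*5/3) = -3*(21 - 5/3) = -3*58/3 = -58)
r(5, V(3, 4))*(-5154) = -58*(-5154) = 298932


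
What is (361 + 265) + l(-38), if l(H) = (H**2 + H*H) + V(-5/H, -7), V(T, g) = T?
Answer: 133537/38 ≈ 3514.1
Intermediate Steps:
l(H) = -5/H + 2*H**2 (l(H) = (H**2 + H*H) - 5/H = (H**2 + H**2) - 5/H = 2*H**2 - 5/H = -5/H + 2*H**2)
(361 + 265) + l(-38) = (361 + 265) + (-5 + 2*(-38)**3)/(-38) = 626 - (-5 + 2*(-54872))/38 = 626 - (-5 - 109744)/38 = 626 - 1/38*(-109749) = 626 + 109749/38 = 133537/38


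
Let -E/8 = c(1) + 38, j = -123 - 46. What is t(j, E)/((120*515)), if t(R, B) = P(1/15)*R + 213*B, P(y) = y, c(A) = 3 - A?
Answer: -1022569/927000 ≈ -1.1031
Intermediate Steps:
j = -169
E = -320 (E = -8*((3 - 1*1) + 38) = -8*((3 - 1) + 38) = -8*(2 + 38) = -8*40 = -320)
t(R, B) = 213*B + R/15 (t(R, B) = R/15 + 213*B = 213*B + R/15)
t(j, E)/((120*515)) = (213*(-320) + (1/15)*(-169))/((120*515)) = (-68160 - 169/15)/61800 = -1022569/15*1/61800 = -1022569/927000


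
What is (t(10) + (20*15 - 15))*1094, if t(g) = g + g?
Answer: 333670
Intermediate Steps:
t(g) = 2*g
(t(10) + (20*15 - 15))*1094 = (2*10 + (20*15 - 15))*1094 = (20 + (300 - 15))*1094 = (20 + 285)*1094 = 305*1094 = 333670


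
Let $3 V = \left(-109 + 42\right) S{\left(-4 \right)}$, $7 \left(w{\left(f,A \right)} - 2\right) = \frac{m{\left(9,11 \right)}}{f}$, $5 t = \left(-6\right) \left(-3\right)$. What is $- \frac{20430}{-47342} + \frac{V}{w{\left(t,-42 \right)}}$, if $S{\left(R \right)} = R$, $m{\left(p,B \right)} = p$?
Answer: $\frac{89824877}{2343429} \approx 38.331$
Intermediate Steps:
$t = \frac{18}{5}$ ($t = \frac{\left(-6\right) \left(-3\right)}{5} = \frac{1}{5} \cdot 18 = \frac{18}{5} \approx 3.6$)
$w{\left(f,A \right)} = 2 + \frac{9}{7 f}$ ($w{\left(f,A \right)} = 2 + \frac{9 \frac{1}{f}}{7} = 2 + \frac{9}{7 f}$)
$V = \frac{268}{3}$ ($V = \frac{\left(-109 + 42\right) \left(-4\right)}{3} = \frac{\left(-67\right) \left(-4\right)}{3} = \frac{1}{3} \cdot 268 = \frac{268}{3} \approx 89.333$)
$- \frac{20430}{-47342} + \frac{V}{w{\left(t,-42 \right)}} = - \frac{20430}{-47342} + \frac{268}{3 \left(2 + \frac{9}{7 \cdot \frac{18}{5}}\right)} = \left(-20430\right) \left(- \frac{1}{47342}\right) + \frac{268}{3 \left(2 + \frac{9}{7} \cdot \frac{5}{18}\right)} = \frac{10215}{23671} + \frac{268}{3 \left(2 + \frac{5}{14}\right)} = \frac{10215}{23671} + \frac{268}{3 \cdot \frac{33}{14}} = \frac{10215}{23671} + \frac{268}{3} \cdot \frac{14}{33} = \frac{10215}{23671} + \frac{3752}{99} = \frac{89824877}{2343429}$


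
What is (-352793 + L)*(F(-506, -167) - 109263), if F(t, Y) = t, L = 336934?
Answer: 1740826571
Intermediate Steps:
(-352793 + L)*(F(-506, -167) - 109263) = (-352793 + 336934)*(-506 - 109263) = -15859*(-109769) = 1740826571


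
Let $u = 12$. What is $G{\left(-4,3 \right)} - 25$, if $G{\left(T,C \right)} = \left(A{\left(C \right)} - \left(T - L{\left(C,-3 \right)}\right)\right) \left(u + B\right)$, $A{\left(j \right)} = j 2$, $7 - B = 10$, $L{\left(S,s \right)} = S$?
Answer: $92$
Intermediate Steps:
$B = -3$ ($B = 7 - 10 = -3$)
$A{\left(j \right)} = 2 j$
$G{\left(T,C \right)} = - 9 T + 27 C$ ($G{\left(T,C \right)} = \left(2 C + \left(C - T\right)\right) \left(12 - 3\right) = \left(- T + 3 C\right) 9 = - 9 T + 27 C$)
$G{\left(-4,3 \right)} - 25 = \left(\left(-9\right) \left(-4\right) + 27 \cdot 3\right) - 25 = \left(36 + 81\right) - 25 = 117 - 25 = 92$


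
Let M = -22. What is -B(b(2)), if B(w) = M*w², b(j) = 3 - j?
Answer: 22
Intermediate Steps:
B(w) = -22*w²
-B(b(2)) = -(-22)*(3 - 1*2)² = -(-22)*(3 - 2)² = -(-22)*1² = -(-22) = -1*(-22) = 22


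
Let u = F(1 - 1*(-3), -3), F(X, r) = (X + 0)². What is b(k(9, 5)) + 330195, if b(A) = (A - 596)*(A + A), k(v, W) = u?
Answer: 311635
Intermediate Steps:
F(X, r) = X²
u = 16 (u = (1 - 1*(-3))² = (1 + 3)² = 4² = 16)
k(v, W) = 16
b(A) = 2*A*(-596 + A) (b(A) = (-596 + A)*(2*A) = 2*A*(-596 + A))
b(k(9, 5)) + 330195 = 2*16*(-596 + 16) + 330195 = 2*16*(-580) + 330195 = -18560 + 330195 = 311635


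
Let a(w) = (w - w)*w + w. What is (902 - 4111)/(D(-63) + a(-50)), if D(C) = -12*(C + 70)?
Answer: 3209/134 ≈ 23.948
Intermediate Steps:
D(C) = -840 - 12*C (D(C) = -12*(70 + C) = -840 - 12*C)
a(w) = w (a(w) = 0*w + w = 0 + w = w)
(902 - 4111)/(D(-63) + a(-50)) = (902 - 4111)/((-840 - 12*(-63)) - 50) = -3209/((-840 + 756) - 50) = -3209/(-84 - 50) = -3209/(-134) = -3209*(-1/134) = 3209/134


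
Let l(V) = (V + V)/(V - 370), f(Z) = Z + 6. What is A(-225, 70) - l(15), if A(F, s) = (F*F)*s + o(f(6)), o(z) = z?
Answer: 251607108/71 ≈ 3.5438e+6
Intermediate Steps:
f(Z) = 6 + Z
l(V) = 2*V/(-370 + V) (l(V) = (2*V)/(-370 + V) = 2*V/(-370 + V))
A(F, s) = 12 + s*F² (A(F, s) = (F*F)*s + (6 + 6) = F²*s + 12 = s*F² + 12 = 12 + s*F²)
A(-225, 70) - l(15) = (12 + 70*(-225)²) - 2*15/(-370 + 15) = (12 + 70*50625) - 2*15/(-355) = (12 + 3543750) - 2*15*(-1)/355 = 3543762 - 1*(-6/71) = 3543762 + 6/71 = 251607108/71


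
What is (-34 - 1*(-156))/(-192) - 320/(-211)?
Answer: 17849/20256 ≈ 0.88117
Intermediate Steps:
(-34 - 1*(-156))/(-192) - 320/(-211) = (-34 + 156)*(-1/192) - 320*(-1/211) = 122*(-1/192) + 320/211 = -61/96 + 320/211 = 17849/20256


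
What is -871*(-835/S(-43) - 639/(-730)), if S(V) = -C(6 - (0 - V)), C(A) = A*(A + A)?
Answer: -513700993/499685 ≈ -1028.0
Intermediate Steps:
C(A) = 2*A**2 (C(A) = A*(2*A) = 2*A**2)
S(V) = -2*(6 + V)**2 (S(V) = -2*(6 - (0 - V))**2 = -2*(6 - (-1)*V)**2 = -2*(6 + V)**2)
-871*(-835/S(-43) - 639/(-730)) = -871*(-835*(-1/(2*(6 - 43)**2)) - 639/(-730)) = -871*(-835/((-2*(-37)**2)) - 639*(-1/730)) = -871*(-835/((-2*1369)) + 639/730) = -871*(-835/(-2738) + 639/730) = -871*(-835*(-1/2738) + 639/730) = -871*(835/2738 + 639/730) = -871*589783/499685 = -513700993/499685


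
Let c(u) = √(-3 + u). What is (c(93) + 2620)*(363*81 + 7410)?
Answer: 96450060 + 110439*√10 ≈ 9.6799e+7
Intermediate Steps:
(c(93) + 2620)*(363*81 + 7410) = (√(-3 + 93) + 2620)*(363*81 + 7410) = (√90 + 2620)*(29403 + 7410) = (3*√10 + 2620)*36813 = (2620 + 3*√10)*36813 = 96450060 + 110439*√10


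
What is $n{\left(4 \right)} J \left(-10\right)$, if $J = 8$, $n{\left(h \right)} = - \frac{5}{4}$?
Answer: $100$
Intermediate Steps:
$n{\left(h \right)} = - \frac{5}{4}$ ($n{\left(h \right)} = \left(-5\right) \frac{1}{4} = - \frac{5}{4}$)
$n{\left(4 \right)} J \left(-10\right) = \left(- \frac{5}{4}\right) 8 \left(-10\right) = \left(-10\right) \left(-10\right) = 100$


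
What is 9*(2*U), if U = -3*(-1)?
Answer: 54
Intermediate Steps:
U = 3
9*(2*U) = 9*(2*3) = 9*6 = 54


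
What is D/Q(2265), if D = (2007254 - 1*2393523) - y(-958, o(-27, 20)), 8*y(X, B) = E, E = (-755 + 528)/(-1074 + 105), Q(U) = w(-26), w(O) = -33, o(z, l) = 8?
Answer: 2994357515/255816 ≈ 11705.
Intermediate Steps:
Q(U) = -33
E = 227/969 (E = -227/(-969) = -227*(-1/969) = 227/969 ≈ 0.23426)
y(X, B) = 227/7752 (y(X, B) = (⅛)*(227/969) = 227/7752)
D = -2994357515/7752 (D = (2007254 - 1*2393523) - 1*227/7752 = (2007254 - 2393523) - 227/7752 = -386269 - 227/7752 = -2994357515/7752 ≈ -3.8627e+5)
D/Q(2265) = -2994357515/7752/(-33) = -2994357515/7752*(-1/33) = 2994357515/255816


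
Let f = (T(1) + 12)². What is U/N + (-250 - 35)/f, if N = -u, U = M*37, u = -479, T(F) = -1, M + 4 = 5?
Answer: -132038/57959 ≈ -2.2781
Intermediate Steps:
M = 1 (M = -4 + 5 = 1)
f = 121 (f = (-1 + 12)² = 11² = 121)
U = 37 (U = 1*37 = 37)
N = 479 (N = -1*(-479) = 479)
U/N + (-250 - 35)/f = 37/479 + (-250 - 35)/121 = 37*(1/479) - 285*1/121 = 37/479 - 285/121 = -132038/57959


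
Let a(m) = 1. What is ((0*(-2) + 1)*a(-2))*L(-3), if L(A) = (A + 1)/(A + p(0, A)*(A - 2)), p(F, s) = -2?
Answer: -2/7 ≈ -0.28571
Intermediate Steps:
L(A) = (1 + A)/(4 - A) (L(A) = (A + 1)/(A - 2*(A - 2)) = (1 + A)/(A - 2*(-2 + A)) = (1 + A)/(A + (4 - 2*A)) = (1 + A)/(4 - A))
((0*(-2) + 1)*a(-2))*L(-3) = ((0*(-2) + 1)*1)*((1 - 3)/(4 - 1*(-3))) = ((0 + 1)*1)*(-2/(4 + 3)) = (1*1)*(-2/7) = 1*((⅐)*(-2)) = 1*(-2/7) = -2/7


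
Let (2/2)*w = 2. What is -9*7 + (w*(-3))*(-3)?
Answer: -45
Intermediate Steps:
w = 2
-9*7 + (w*(-3))*(-3) = -9*7 + (2*(-3))*(-3) = -63 - 6*(-3) = -63 + 18 = -45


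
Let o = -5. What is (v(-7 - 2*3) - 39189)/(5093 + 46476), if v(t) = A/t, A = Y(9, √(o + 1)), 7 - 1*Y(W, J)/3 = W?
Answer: -509451/670397 ≈ -0.75992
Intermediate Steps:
Y(W, J) = 21 - 3*W
A = -6 (A = 21 - 3*9 = 21 - 27 = -6)
v(t) = -6/t
(v(-7 - 2*3) - 39189)/(5093 + 46476) = (-6/(-7 - 2*3) - 39189)/(5093 + 46476) = (-6/(-7 - 6) - 39189)/51569 = (-6/(-13) - 39189)*(1/51569) = (-6*(-1/13) - 39189)*(1/51569) = (6/13 - 39189)*(1/51569) = -509451/13*1/51569 = -509451/670397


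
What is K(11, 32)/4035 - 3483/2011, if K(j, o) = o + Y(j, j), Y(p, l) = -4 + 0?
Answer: -13997597/8114385 ≈ -1.7250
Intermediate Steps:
Y(p, l) = -4
K(j, o) = -4 + o (K(j, o) = o - 4 = -4 + o)
K(11, 32)/4035 - 3483/2011 = (-4 + 32)/4035 - 3483/2011 = 28*(1/4035) - 3483*1/2011 = 28/4035 - 3483/2011 = -13997597/8114385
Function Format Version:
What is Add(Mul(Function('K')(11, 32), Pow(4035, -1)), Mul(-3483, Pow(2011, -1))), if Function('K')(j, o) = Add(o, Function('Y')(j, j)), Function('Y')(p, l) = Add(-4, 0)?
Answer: Rational(-13997597, 8114385) ≈ -1.7250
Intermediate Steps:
Function('Y')(p, l) = -4
Function('K')(j, o) = Add(-4, o) (Function('K')(j, o) = Add(o, -4) = Add(-4, o))
Add(Mul(Function('K')(11, 32), Pow(4035, -1)), Mul(-3483, Pow(2011, -1))) = Add(Mul(Add(-4, 32), Pow(4035, -1)), Mul(-3483, Pow(2011, -1))) = Add(Mul(28, Rational(1, 4035)), Mul(-3483, Rational(1, 2011))) = Add(Rational(28, 4035), Rational(-3483, 2011)) = Rational(-13997597, 8114385)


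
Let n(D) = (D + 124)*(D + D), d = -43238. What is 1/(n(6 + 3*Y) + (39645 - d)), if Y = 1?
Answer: 1/85277 ≈ 1.1726e-5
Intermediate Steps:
n(D) = 2*D*(124 + D) (n(D) = (124 + D)*(2*D) = 2*D*(124 + D))
1/(n(6 + 3*Y) + (39645 - d)) = 1/(2*(6 + 3*1)*(124 + (6 + 3*1)) + (39645 - 1*(-43238))) = 1/(2*(6 + 3)*(124 + (6 + 3)) + (39645 + 43238)) = 1/(2*9*(124 + 9) + 82883) = 1/(2*9*133 + 82883) = 1/(2394 + 82883) = 1/85277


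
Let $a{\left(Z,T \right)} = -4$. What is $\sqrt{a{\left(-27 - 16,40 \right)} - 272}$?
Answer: $2 i \sqrt{69} \approx 16.613 i$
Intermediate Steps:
$\sqrt{a{\left(-27 - 16,40 \right)} - 272} = \sqrt{-4 - 272} = \sqrt{-276} = 2 i \sqrt{69}$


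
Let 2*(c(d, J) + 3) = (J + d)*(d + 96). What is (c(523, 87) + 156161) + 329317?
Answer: 674270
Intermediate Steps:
c(d, J) = -3 + (96 + d)*(J + d)/2 (c(d, J) = -3 + ((J + d)*(d + 96))/2 = -3 + ((J + d)*(96 + d))/2 = -3 + ((96 + d)*(J + d))/2 = -3 + (96 + d)*(J + d)/2)
(c(523, 87) + 156161) + 329317 = ((-3 + (1/2)*523**2 + 48*87 + 48*523 + (1/2)*87*523) + 156161) + 329317 = ((-3 + (1/2)*273529 + 4176 + 25104 + 45501/2) + 156161) + 329317 = ((-3 + 273529/2 + 4176 + 25104 + 45501/2) + 156161) + 329317 = (188792 + 156161) + 329317 = 344953 + 329317 = 674270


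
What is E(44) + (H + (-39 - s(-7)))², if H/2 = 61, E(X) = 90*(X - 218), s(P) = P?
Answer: -7560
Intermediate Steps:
E(X) = -19620 + 90*X (E(X) = 90*(-218 + X) = -19620 + 90*X)
H = 122 (H = 2*61 = 122)
E(44) + (H + (-39 - s(-7)))² = (-19620 + 90*44) + (122 + (-39 - 1*(-7)))² = (-19620 + 3960) + (122 + (-39 + 7))² = -15660 + (122 - 32)² = -15660 + 90² = -15660 + 8100 = -7560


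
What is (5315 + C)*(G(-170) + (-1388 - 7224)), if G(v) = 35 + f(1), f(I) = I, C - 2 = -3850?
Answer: -12580992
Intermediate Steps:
C = -3848 (C = 2 - 3850 = -3848)
G(v) = 36 (G(v) = 35 + 1 = 36)
(5315 + C)*(G(-170) + (-1388 - 7224)) = (5315 - 3848)*(36 + (-1388 - 7224)) = 1467*(36 - 8612) = 1467*(-8576) = -12580992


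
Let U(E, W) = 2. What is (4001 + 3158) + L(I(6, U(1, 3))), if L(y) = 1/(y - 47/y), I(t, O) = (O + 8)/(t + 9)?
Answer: 2999615/419 ≈ 7159.0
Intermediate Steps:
I(t, O) = (8 + O)/(9 + t)
(4001 + 3158) + L(I(6, U(1, 3))) = (4001 + 3158) + ((8 + 2)/(9 + 6))/(-47 + ((8 + 2)/(9 + 6))**2) = 7159 + (10/15)/(-47 + (10/15)**2) = 7159 + ((1/15)*10)/(-47 + ((1/15)*10)**2) = 7159 + 2/(3*(-47 + (2/3)**2)) = 7159 + 2/(3*(-47 + 4/9)) = 7159 + 2/(3*(-419/9)) = 7159 + (2/3)*(-9/419) = 7159 - 6/419 = 2999615/419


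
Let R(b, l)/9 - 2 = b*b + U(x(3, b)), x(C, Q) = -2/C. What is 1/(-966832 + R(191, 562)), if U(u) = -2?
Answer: -1/638503 ≈ -1.5662e-6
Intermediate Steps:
R(b, l) = 9*b² (R(b, l) = 18 + 9*(b*b - 2) = 18 + 9*(b² - 2) = 18 + 9*(-2 + b²) = 18 + (-18 + 9*b²) = 9*b²)
1/(-966832 + R(191, 562)) = 1/(-966832 + 9*191²) = 1/(-966832 + 9*36481) = 1/(-966832 + 328329) = 1/(-638503) = -1/638503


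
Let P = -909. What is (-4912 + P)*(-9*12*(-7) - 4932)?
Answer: 24308496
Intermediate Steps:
(-4912 + P)*(-9*12*(-7) - 4932) = (-4912 - 909)*(-9*12*(-7) - 4932) = -5821*(-108*(-7) - 4932) = -5821*(756 - 4932) = -5821*(-4176) = 24308496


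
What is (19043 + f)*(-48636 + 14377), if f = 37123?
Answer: -1924190994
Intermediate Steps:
(19043 + f)*(-48636 + 14377) = (19043 + 37123)*(-48636 + 14377) = 56166*(-34259) = -1924190994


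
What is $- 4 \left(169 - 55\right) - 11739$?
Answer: $-12195$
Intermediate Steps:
$- 4 \left(169 - 55\right) - 11739 = \left(-4\right) 114 - 11739 = -456 - 11739 = -12195$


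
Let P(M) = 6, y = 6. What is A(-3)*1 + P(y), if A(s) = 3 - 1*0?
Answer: 9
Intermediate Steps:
A(s) = 3 (A(s) = 3 + 0 = 3)
A(-3)*1 + P(y) = 3*1 + 6 = 3 + 6 = 9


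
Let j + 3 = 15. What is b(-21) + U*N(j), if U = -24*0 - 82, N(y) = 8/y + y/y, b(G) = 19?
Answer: -353/3 ≈ -117.67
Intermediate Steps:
j = 12 (j = -3 + 15 = 12)
N(y) = 1 + 8/y (N(y) = 8/y + 1 = 1 + 8/y)
U = -82 (U = 0 - 82 = -82)
b(-21) + U*N(j) = 19 - 82*(8 + 12)/12 = 19 - 41*20/6 = 19 - 82*5/3 = 19 - 410/3 = -353/3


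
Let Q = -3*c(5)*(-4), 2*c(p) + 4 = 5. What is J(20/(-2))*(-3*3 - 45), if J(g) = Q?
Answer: -324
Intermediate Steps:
c(p) = ½ (c(p) = -2 + (½)*5 = -2 + 5/2 = ½)
Q = 6 (Q = -3*½*(-4) = -3/2*(-4) = 6)
J(g) = 6
J(20/(-2))*(-3*3 - 45) = 6*(-3*3 - 45) = 6*(-9 - 45) = 6*(-54) = -324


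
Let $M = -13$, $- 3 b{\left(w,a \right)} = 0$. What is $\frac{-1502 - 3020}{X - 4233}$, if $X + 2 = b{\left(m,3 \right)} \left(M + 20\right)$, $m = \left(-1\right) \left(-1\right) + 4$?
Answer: $\frac{646}{605} \approx 1.0678$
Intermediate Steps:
$m = 5$ ($m = 1 + 4 = 5$)
$b{\left(w,a \right)} = 0$ ($b{\left(w,a \right)} = \left(- \frac{1}{3}\right) 0 = 0$)
$X = -2$ ($X = -2 + 0 \left(-13 + 20\right) = -2 + 0 \cdot 7 = -2 + 0 = -2$)
$\frac{-1502 - 3020}{X - 4233} = \frac{-1502 - 3020}{-2 - 4233} = - \frac{4522}{-4235} = \left(-4522\right) \left(- \frac{1}{4235}\right) = \frac{646}{605}$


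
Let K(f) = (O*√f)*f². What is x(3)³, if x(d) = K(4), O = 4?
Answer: 2097152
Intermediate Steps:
K(f) = 4*f^(5/2) (K(f) = (4*√f)*f² = 4*f^(5/2))
x(d) = 128 (x(d) = 4*4^(5/2) = 4*32 = 128)
x(3)³ = 128³ = 2097152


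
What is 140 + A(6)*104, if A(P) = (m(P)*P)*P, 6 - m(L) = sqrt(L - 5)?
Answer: 18860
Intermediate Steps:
m(L) = 6 - sqrt(-5 + L) (m(L) = 6 - sqrt(L - 5) = 6 - sqrt(-5 + L))
A(P) = P**2*(6 - sqrt(-5 + P)) (A(P) = ((6 - sqrt(-5 + P))*P)*P = (P*(6 - sqrt(-5 + P)))*P = P**2*(6 - sqrt(-5 + P)))
140 + A(6)*104 = 140 + (6**2*(6 - sqrt(-5 + 6)))*104 = 140 + (36*(6 - sqrt(1)))*104 = 140 + (36*(6 - 1*1))*104 = 140 + (36*(6 - 1))*104 = 140 + (36*5)*104 = 140 + 180*104 = 140 + 18720 = 18860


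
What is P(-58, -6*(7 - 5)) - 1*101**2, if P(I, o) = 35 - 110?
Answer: -10276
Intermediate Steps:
P(I, o) = -75
P(-58, -6*(7 - 5)) - 1*101**2 = -75 - 1*101**2 = -75 - 1*10201 = -75 - 10201 = -10276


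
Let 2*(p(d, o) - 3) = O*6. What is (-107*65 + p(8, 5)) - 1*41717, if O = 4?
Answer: -48657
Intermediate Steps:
p(d, o) = 15 (p(d, o) = 3 + (4*6)/2 = 3 + (½)*24 = 3 + 12 = 15)
(-107*65 + p(8, 5)) - 1*41717 = (-107*65 + 15) - 1*41717 = (-6955 + 15) - 41717 = -6940 - 41717 = -48657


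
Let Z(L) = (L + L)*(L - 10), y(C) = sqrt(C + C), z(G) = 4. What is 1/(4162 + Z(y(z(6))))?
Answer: 2089/8726242 + 10*sqrt(2)/4363121 ≈ 0.00024263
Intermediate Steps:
y(C) = sqrt(2)*sqrt(C) (y(C) = sqrt(2*C) = sqrt(2)*sqrt(C))
Z(L) = 2*L*(-10 + L) (Z(L) = (2*L)*(-10 + L) = 2*L*(-10 + L))
1/(4162 + Z(y(z(6)))) = 1/(4162 + 2*(sqrt(2)*sqrt(4))*(-10 + sqrt(2)*sqrt(4))) = 1/(4162 + 2*(sqrt(2)*2)*(-10 + sqrt(2)*2)) = 1/(4162 + 2*(2*sqrt(2))*(-10 + 2*sqrt(2))) = 1/(4162 + 4*sqrt(2)*(-10 + 2*sqrt(2)))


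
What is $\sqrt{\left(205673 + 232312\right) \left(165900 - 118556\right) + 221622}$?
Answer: $\sqrt{20736183462} \approx 1.44 \cdot 10^{5}$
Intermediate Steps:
$\sqrt{\left(205673 + 232312\right) \left(165900 - 118556\right) + 221622} = \sqrt{437985 \cdot 47344 + 221622} = \sqrt{20735961840 + 221622} = \sqrt{20736183462}$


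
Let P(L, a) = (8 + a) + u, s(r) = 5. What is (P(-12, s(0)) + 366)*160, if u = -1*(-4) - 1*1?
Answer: 61120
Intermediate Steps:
u = 3 (u = 4 - 1 = 3)
P(L, a) = 11 + a (P(L, a) = (8 + a) + 3 = 11 + a)
(P(-12, s(0)) + 366)*160 = ((11 + 5) + 366)*160 = (16 + 366)*160 = 382*160 = 61120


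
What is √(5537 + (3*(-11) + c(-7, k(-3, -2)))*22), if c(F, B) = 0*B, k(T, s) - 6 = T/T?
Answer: √4811 ≈ 69.361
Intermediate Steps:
k(T, s) = 7 (k(T, s) = 6 + T/T = 6 + 1 = 7)
c(F, B) = 0
√(5537 + (3*(-11) + c(-7, k(-3, -2)))*22) = √(5537 + (3*(-11) + 0)*22) = √(5537 + (-33 + 0)*22) = √(5537 - 33*22) = √(5537 - 726) = √4811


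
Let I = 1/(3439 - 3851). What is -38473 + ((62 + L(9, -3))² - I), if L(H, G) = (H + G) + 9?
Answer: -13408127/412 ≈ -32544.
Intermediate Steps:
L(H, G) = 9 + G + H (L(H, G) = (G + H) + 9 = 9 + G + H)
I = -1/412 (I = 1/(-412) = -1/412 ≈ -0.0024272)
-38473 + ((62 + L(9, -3))² - I) = -38473 + ((62 + (9 - 3 + 9))² - 1*(-1/412)) = -38473 + ((62 + 15)² + 1/412) = -38473 + (77² + 1/412) = -38473 + (5929 + 1/412) = -38473 + 2442749/412 = -13408127/412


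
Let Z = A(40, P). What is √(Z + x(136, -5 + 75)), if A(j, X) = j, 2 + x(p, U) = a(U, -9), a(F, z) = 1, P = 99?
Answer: √39 ≈ 6.2450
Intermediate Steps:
x(p, U) = -1 (x(p, U) = -2 + 1 = -1)
Z = 40
√(Z + x(136, -5 + 75)) = √(40 - 1) = √39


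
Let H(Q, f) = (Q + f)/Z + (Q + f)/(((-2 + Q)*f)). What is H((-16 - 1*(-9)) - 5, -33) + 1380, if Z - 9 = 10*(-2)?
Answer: 213135/154 ≈ 1384.0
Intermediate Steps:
Z = -11 (Z = 9 + 10*(-2) = 9 - 20 = -11)
H(Q, f) = -Q/11 - f/11 + (Q + f)/(f*(-2 + Q)) (H(Q, f) = (Q + f)/(-11) + (Q + f)/(((-2 + Q)*f)) = (Q + f)*(-1/11) + (Q + f)/((f*(-2 + Q))) = (-Q/11 - f/11) + (Q + f)*(1/(f*(-2 + Q))) = (-Q/11 - f/11) + (Q + f)/(f*(-2 + Q)) = -Q/11 - f/11 + (Q + f)/(f*(-2 + Q)))
H((-16 - 1*(-9)) - 5, -33) + 1380 = (1/11)*(2*(-33)² + 11*((-16 - 1*(-9)) - 5) + 11*(-33) - 1*((-16 - 1*(-9)) - 5)*(-33)² - 1*(-33)*((-16 - 1*(-9)) - 5)² + 2*((-16 - 1*(-9)) - 5)*(-33))/(-33*(-2 + ((-16 - 1*(-9)) - 5))) + 1380 = (1/11)*(-1/33)*(2*1089 + 11*((-16 + 9) - 5) - 363 - 1*((-16 + 9) - 5)*1089 - 1*(-33)*((-16 + 9) - 5)² + 2*((-16 + 9) - 5)*(-33))/(-2 + ((-16 + 9) - 5)) + 1380 = (1/11)*(-1/33)*(2178 + 11*(-7 - 5) - 363 - 1*(-7 - 5)*1089 - 1*(-33)*(-7 - 5)² + 2*(-7 - 5)*(-33))/(-2 + (-7 - 5)) + 1380 = (1/11)*(-1/33)*(2178 + 11*(-12) - 363 - 1*(-12)*1089 - 1*(-33)*(-12)² + 2*(-12)*(-33))/(-2 - 12) + 1380 = (1/11)*(-1/33)*(2178 - 132 - 363 + 13068 - 1*(-33)*144 + 792)/(-14) + 1380 = (1/11)*(-1/33)*(-1/14)*(2178 - 132 - 363 + 13068 + 4752 + 792) + 1380 = (1/11)*(-1/33)*(-1/14)*20295 + 1380 = 615/154 + 1380 = 213135/154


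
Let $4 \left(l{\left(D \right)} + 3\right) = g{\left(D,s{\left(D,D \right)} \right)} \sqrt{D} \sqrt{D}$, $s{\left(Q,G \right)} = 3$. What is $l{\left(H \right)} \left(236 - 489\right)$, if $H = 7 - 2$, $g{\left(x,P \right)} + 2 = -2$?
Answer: $2024$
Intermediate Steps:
$g{\left(x,P \right)} = -4$ ($g{\left(x,P \right)} = -2 - 2 = -4$)
$H = 5$
$l{\left(D \right)} = -3 - D$ ($l{\left(D \right)} = -3 + \frac{- 4 \sqrt{D} \sqrt{D}}{4} = -3 + \frac{\left(-4\right) D}{4} = -3 - D$)
$l{\left(H \right)} \left(236 - 489\right) = \left(-3 - 5\right) \left(236 - 489\right) = \left(-3 - 5\right) \left(-253\right) = \left(-8\right) \left(-253\right) = 2024$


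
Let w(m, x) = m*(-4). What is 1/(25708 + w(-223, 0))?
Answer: 1/26600 ≈ 3.7594e-5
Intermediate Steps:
w(m, x) = -4*m
1/(25708 + w(-223, 0)) = 1/(25708 - 4*(-223)) = 1/(25708 + 892) = 1/26600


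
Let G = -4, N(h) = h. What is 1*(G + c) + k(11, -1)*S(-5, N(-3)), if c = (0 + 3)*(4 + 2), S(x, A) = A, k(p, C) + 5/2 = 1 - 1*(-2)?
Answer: 25/2 ≈ 12.500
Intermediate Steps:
k(p, C) = ½ (k(p, C) = -5/2 + (1 - 1*(-2)) = -5/2 + (1 + 2) = -5/2 + 3 = ½)
c = 18 (c = 3*6 = 18)
1*(G + c) + k(11, -1)*S(-5, N(-3)) = 1*(-4 + 18) + (½)*(-3) = 1*14 - 3/2 = 14 - 3/2 = 25/2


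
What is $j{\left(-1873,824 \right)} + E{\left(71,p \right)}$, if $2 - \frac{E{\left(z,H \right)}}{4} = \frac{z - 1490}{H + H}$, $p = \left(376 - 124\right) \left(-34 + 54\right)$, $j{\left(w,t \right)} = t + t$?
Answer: $\frac{1391513}{840} \approx 1656.6$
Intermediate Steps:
$j{\left(w,t \right)} = 2 t$
$p = 5040$ ($p = 252 \cdot 20 = 5040$)
$E{\left(z,H \right)} = 8 - \frac{2 \left(-1490 + z\right)}{H}$ ($E{\left(z,H \right)} = 8 - 4 \frac{z - 1490}{H + H} = 8 - 4 \frac{-1490 + z}{2 H} = 8 - \frac{2 \left(-1490 + z\right)}{H}$)
$j{\left(-1873,824 \right)} + E{\left(71,p \right)} = 2 \cdot 824 + \frac{2 \left(1490 - 71 + 4 \cdot 5040\right)}{5040} = 1648 + 2 \cdot \frac{1}{5040} \left(1490 - 71 + 20160\right) = 1648 + 2 \cdot \frac{1}{5040} \cdot 21579 = 1648 + \frac{7193}{840} = \frac{1391513}{840}$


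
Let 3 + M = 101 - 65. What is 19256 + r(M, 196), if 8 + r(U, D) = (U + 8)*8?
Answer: 19576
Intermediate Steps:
M = 33 (M = -3 + (101 - 65) = -3 + 36 = 33)
r(U, D) = 56 + 8*U (r(U, D) = -8 + (U + 8)*8 = -8 + (8 + U)*8 = -8 + (64 + 8*U) = 56 + 8*U)
19256 + r(M, 196) = 19256 + (56 + 8*33) = 19256 + (56 + 264) = 19256 + 320 = 19576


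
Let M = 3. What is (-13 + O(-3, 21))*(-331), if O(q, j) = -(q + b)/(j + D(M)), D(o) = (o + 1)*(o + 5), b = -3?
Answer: 226073/53 ≈ 4265.5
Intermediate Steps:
D(o) = (1 + o)*(5 + o)
O(q, j) = -(-3 + q)/(32 + j) (O(q, j) = -(q - 3)/(j + (5 + 3² + 6*3)) = -(-3 + q)/(j + (5 + 9 + 18)) = -(-3 + q)/(j + 32) = -(-3 + q)/(32 + j))
(-13 + O(-3, 21))*(-331) = (-13 + (3 - 1*(-3))/(32 + 21))*(-331) = (-13 + (3 + 3)/53)*(-331) = (-13 + (1/53)*6)*(-331) = (-13 + 6/53)*(-331) = -683/53*(-331) = 226073/53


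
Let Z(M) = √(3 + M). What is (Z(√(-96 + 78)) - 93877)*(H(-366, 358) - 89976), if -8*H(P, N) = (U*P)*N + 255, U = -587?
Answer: 7287999985623/8 - 77633499*√(3 + 3*I*√2)/8 ≈ 9.1098e+11 - 1.0169e+7*I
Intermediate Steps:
H(P, N) = -255/8 + 587*N*P/8 (H(P, N) = -((-587*P)*N + 255)/8 = -(-587*N*P + 255)/8 = -(255 - 587*N*P)/8 = -255/8 + 587*N*P/8)
(Z(√(-96 + 78)) - 93877)*(H(-366, 358) - 89976) = (√(3 + √(-96 + 78)) - 93877)*((-255/8 + (587/8)*358*(-366)) - 89976) = (√(3 + √(-18)) - 93877)*((-255/8 - 19228359/2) - 89976) = (√(3 + 3*I*√2) - 93877)*(-76913691/8 - 89976) = (-93877 + √(3 + 3*I*√2))*(-77633499/8) = 7287999985623/8 - 77633499*√(3 + 3*I*√2)/8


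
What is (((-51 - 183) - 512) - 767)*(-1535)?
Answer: 2322455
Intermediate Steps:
(((-51 - 183) - 512) - 767)*(-1535) = ((-234 - 512) - 767)*(-1535) = (-746 - 767)*(-1535) = -1513*(-1535) = 2322455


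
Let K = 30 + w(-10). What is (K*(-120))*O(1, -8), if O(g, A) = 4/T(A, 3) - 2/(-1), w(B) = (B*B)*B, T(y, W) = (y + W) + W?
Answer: 0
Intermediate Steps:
T(y, W) = y + 2*W (T(y, W) = (W + y) + W = y + 2*W)
w(B) = B**3 (w(B) = B**2*B = B**3)
K = -970 (K = 30 + (-10)**3 = 30 - 1000 = -970)
O(g, A) = 2 + 4/(6 + A) (O(g, A) = 4/(A + 2*3) - 2/(-1) = 4/(A + 6) - 2*(-1) = 4/(6 + A) + 2 = 2 + 4/(6 + A))
(K*(-120))*O(1, -8) = (-970*(-120))*(2*(8 - 8)/(6 - 8)) = 116400*(2*0/(-2)) = 116400*(2*(-1/2)*0) = 116400*0 = 0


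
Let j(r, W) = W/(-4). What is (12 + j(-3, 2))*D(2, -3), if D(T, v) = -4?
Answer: -46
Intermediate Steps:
j(r, W) = -W/4 (j(r, W) = W*(-1/4) = -W/4)
(12 + j(-3, 2))*D(2, -3) = (12 - 1/4*2)*(-4) = (12 - 1/2)*(-4) = (23/2)*(-4) = -46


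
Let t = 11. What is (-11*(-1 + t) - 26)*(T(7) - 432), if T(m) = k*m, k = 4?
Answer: 54944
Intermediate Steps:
T(m) = 4*m
(-11*(-1 + t) - 26)*(T(7) - 432) = (-11*(-1 + 11) - 26)*(4*7 - 432) = (-11*10 - 26)*(28 - 432) = (-110 - 26)*(-404) = -136*(-404) = 54944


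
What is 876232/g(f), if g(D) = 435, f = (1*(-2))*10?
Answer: 876232/435 ≈ 2014.3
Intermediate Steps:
f = -20 (f = -2*10 = -20)
876232/g(f) = 876232/435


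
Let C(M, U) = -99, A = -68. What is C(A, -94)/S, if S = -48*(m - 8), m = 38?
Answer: 11/160 ≈ 0.068750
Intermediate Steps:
S = -1440 (S = -48*(38 - 8) = -48*30 = -1440)
C(A, -94)/S = -99/(-1440) = -99*(-1/1440) = 11/160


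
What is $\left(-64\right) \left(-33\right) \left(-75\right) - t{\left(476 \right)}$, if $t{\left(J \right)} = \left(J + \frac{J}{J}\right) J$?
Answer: $-385452$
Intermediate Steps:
$t{\left(J \right)} = J \left(1 + J\right)$ ($t{\left(J \right)} = \left(J + 1\right) J = \left(1 + J\right) J = J \left(1 + J\right)$)
$\left(-64\right) \left(-33\right) \left(-75\right) - t{\left(476 \right)} = \left(-64\right) \left(-33\right) \left(-75\right) - 476 \left(1 + 476\right) = 2112 \left(-75\right) - 476 \cdot 477 = -158400 - 227052 = -385452$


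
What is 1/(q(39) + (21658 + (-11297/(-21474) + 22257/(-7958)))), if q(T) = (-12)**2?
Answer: 42722523/931339435123 ≈ 4.5872e-5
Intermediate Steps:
q(T) = 144
1/(q(39) + (21658 + (-11297/(-21474) + 22257/(-7958)))) = 1/(144 + (21658 + (-11297/(-21474) + 22257/(-7958)))) = 1/(144 + (21658 + (-11297*(-1/21474) + 22257*(-1/7958)))) = 1/(144 + (21658 + (11297/21474 - 22257/7958))) = 1/(144 + (21658 - 97011323/42722523)) = 1/(144 + 925187391811/42722523) = 1/(931339435123/42722523) = 42722523/931339435123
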